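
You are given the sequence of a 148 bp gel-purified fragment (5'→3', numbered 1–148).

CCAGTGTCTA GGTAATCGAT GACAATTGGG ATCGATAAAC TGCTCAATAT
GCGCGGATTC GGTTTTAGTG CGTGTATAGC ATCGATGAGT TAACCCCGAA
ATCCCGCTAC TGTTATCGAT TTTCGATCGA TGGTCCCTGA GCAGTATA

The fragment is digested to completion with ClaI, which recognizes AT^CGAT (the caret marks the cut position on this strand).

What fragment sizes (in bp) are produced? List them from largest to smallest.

50, 34, 21, 16, 16, 11 bp

ClaI sites (ATCGAT) start at positions 15, 31, 81, 115, 126.
ClaI cuts after base 2 of each site, so after positions 16, 32, 82, 116, 127.
Linear molecule, 5 cuts → 6 fragments:
  1–16 → 16 bp
  17–32 → 16 bp
  33–82 → 50 bp
  83–116 → 34 bp
  117–127 → 11 bp
  128–148 → 21 bp
Sorted largest to smallest: 50, 34, 21, 16, 16, 11 bp.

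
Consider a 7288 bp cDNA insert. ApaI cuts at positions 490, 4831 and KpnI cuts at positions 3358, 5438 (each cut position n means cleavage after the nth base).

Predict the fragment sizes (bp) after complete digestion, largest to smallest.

Combined cut positions (sorted): 490, 3358, 4831, 5438.
Linear molecule, 4 cuts → 5 fragments:
  490 − 0 = 490 bp
  3358 − 490 = 2868 bp
  4831 − 3358 = 1473 bp
  5438 − 4831 = 607 bp
  7288 − 5438 = 1850 bp
Sorted largest to smallest: 2868, 1850, 1473, 607, 490 bp.

2868, 1850, 1473, 607, 490 bp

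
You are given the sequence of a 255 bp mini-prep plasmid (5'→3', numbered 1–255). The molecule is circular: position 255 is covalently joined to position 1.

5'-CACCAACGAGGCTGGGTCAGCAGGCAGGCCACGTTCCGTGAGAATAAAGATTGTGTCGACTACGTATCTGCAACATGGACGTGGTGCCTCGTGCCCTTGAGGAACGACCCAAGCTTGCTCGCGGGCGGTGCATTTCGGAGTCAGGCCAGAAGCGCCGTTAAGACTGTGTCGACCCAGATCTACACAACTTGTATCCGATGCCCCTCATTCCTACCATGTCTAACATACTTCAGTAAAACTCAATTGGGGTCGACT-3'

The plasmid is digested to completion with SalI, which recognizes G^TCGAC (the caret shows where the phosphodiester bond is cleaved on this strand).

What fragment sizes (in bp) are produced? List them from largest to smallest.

SalI sites (GTCGAC) start at positions 55, 168, 249.
SalI cuts after the first base of each site, so after positions 55, 168, 249.
Circular molecule, 3 cuts → 3 fragments:
  56–168 → 113 bp
  169–249 → 81 bp
  250–255 then 1–55 → 6 + 55 = 61 bp
Sorted largest to smallest: 113, 81, 61 bp.

113, 81, 61 bp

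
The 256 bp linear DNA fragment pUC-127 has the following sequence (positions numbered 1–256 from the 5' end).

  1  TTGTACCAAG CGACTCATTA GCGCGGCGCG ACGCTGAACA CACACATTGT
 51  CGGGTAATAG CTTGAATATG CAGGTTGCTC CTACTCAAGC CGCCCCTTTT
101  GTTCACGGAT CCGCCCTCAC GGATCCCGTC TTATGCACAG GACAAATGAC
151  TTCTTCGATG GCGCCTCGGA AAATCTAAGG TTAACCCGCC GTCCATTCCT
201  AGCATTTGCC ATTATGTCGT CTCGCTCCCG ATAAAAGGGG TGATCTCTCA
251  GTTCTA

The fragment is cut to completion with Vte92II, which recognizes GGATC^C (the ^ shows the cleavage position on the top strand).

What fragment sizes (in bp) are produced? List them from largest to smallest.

Vte92II sites (GGATCC) start at positions 107, 121.
Vte92II cuts after base 5 of each site (before the last base), so after positions 111, 125.
Linear molecule, 2 cuts → 3 fragments:
  1–111 → 111 bp
  112–125 → 14 bp
  126–256 → 131 bp
Sorted largest to smallest: 131, 111, 14 bp.

131, 111, 14 bp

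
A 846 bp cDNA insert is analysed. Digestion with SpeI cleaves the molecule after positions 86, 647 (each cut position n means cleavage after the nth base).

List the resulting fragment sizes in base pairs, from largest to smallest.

561, 199, 86 bp

Linear molecule, 2 cuts → 3 fragments:
  86 − 0 = 86 bp
  647 − 86 = 561 bp
  846 − 647 = 199 bp
Sorted largest to smallest: 561, 199, 86 bp.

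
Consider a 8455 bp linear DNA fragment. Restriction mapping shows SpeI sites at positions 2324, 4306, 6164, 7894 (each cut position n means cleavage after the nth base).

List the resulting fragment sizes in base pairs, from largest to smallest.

Linear molecule, 4 cuts → 5 fragments:
  2324 − 0 = 2324 bp
  4306 − 2324 = 1982 bp
  6164 − 4306 = 1858 bp
  7894 − 6164 = 1730 bp
  8455 − 7894 = 561 bp
Sorted largest to smallest: 2324, 1982, 1858, 1730, 561 bp.

2324, 1982, 1858, 1730, 561 bp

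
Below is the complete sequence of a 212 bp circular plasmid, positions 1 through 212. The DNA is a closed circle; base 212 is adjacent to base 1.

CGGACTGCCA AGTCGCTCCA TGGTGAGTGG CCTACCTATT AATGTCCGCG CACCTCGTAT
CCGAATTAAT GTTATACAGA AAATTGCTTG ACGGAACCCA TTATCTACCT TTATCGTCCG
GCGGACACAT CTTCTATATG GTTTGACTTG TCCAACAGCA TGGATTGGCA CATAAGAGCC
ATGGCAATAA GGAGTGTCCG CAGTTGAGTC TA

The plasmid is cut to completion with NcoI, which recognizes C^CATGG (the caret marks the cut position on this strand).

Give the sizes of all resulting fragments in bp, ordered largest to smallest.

161, 51 bp

NcoI sites (CCATGG) start at positions 18, 179.
NcoI cuts after the first base of each site, so after positions 18, 179.
Circular molecule, 2 cuts → 2 fragments:
  19–179 → 161 bp
  180–212 then 1–18 → 33 + 18 = 51 bp
Sorted largest to smallest: 161, 51 bp.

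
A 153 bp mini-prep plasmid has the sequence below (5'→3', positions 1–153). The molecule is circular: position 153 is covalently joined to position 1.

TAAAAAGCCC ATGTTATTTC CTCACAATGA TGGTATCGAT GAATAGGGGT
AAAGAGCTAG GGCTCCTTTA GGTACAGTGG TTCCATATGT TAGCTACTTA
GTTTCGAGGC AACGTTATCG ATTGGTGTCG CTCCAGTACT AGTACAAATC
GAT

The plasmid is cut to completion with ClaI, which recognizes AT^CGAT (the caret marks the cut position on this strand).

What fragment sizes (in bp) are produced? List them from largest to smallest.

ClaI sites (ATCGAT) start at positions 35, 117, 148.
ClaI cuts after base 2 of each site, so after positions 36, 118, 149.
Circular molecule, 3 cuts → 3 fragments:
  37–118 → 82 bp
  119–149 → 31 bp
  150–153 then 1–36 → 4 + 36 = 40 bp
Sorted largest to smallest: 82, 40, 31 bp.

82, 40, 31 bp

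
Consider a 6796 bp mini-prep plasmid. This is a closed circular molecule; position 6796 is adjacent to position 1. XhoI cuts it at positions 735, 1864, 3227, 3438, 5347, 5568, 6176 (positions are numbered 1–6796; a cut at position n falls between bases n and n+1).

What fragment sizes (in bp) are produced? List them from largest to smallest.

1909, 1363, 1355, 1129, 608, 221, 211 bp

Circular molecule, 7 cuts → 7 fragments:
  1864 − 735 = 1129 bp
  3227 − 1864 = 1363 bp
  3438 − 3227 = 211 bp
  5347 − 3438 = 1909 bp
  5568 − 5347 = 221 bp
  6176 − 5568 = 608 bp
  wrap: 6796 − 6176 + 735 = 1355 bp
Sorted largest to smallest: 1909, 1363, 1355, 1129, 608, 221, 211 bp.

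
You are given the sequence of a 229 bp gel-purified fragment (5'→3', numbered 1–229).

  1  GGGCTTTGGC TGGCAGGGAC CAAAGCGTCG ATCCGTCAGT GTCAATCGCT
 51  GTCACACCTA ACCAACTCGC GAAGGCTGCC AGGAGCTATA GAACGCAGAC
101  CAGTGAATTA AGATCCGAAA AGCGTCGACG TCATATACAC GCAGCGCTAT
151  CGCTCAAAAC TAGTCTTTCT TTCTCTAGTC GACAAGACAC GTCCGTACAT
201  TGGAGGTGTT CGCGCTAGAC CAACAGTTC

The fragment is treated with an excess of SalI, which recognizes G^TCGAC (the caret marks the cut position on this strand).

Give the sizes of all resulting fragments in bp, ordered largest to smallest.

124, 54, 51 bp

SalI sites (GTCGAC) start at positions 124, 178.
SalI cuts after the first base of each site, so after positions 124, 178.
Linear molecule, 2 cuts → 3 fragments:
  1–124 → 124 bp
  125–178 → 54 bp
  179–229 → 51 bp
Sorted largest to smallest: 124, 54, 51 bp.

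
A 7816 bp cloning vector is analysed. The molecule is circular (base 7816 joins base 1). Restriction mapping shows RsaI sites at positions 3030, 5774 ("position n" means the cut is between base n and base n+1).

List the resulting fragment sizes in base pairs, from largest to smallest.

5072, 2744 bp

Circular molecule, 2 cuts → 2 fragments:
  5774 − 3030 = 2744 bp
  wrap: 7816 − 5774 + 3030 = 5072 bp
Sorted largest to smallest: 5072, 2744 bp.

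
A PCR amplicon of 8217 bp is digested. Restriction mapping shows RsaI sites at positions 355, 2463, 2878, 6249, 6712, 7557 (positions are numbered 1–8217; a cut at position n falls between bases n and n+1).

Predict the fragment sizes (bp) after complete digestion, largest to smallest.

Linear molecule, 6 cuts → 7 fragments:
  355 − 0 = 355 bp
  2463 − 355 = 2108 bp
  2878 − 2463 = 415 bp
  6249 − 2878 = 3371 bp
  6712 − 6249 = 463 bp
  7557 − 6712 = 845 bp
  8217 − 7557 = 660 bp
Sorted largest to smallest: 3371, 2108, 845, 660, 463, 415, 355 bp.

3371, 2108, 845, 660, 463, 415, 355 bp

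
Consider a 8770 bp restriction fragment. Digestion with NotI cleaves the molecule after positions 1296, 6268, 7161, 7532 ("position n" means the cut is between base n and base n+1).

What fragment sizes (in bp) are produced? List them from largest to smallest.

Linear molecule, 4 cuts → 5 fragments:
  1296 − 0 = 1296 bp
  6268 − 1296 = 4972 bp
  7161 − 6268 = 893 bp
  7532 − 7161 = 371 bp
  8770 − 7532 = 1238 bp
Sorted largest to smallest: 4972, 1296, 1238, 893, 371 bp.

4972, 1296, 1238, 893, 371 bp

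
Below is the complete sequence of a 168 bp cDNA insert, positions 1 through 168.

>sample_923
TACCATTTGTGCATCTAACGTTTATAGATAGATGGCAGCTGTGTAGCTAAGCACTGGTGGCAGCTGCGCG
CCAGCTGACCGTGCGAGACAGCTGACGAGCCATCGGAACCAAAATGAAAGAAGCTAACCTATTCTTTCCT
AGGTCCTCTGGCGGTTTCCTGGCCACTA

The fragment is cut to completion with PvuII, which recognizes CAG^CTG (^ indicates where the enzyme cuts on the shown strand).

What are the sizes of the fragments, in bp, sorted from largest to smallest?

77, 38, 25, 17, 11 bp

PvuII sites (CAGCTG) start at positions 36, 61, 72, 89.
PvuII cuts after base 3 of each site, so after positions 38, 63, 74, 91.
Linear molecule, 4 cuts → 5 fragments:
  1–38 → 38 bp
  39–63 → 25 bp
  64–74 → 11 bp
  75–91 → 17 bp
  92–168 → 77 bp
Sorted largest to smallest: 77, 38, 25, 17, 11 bp.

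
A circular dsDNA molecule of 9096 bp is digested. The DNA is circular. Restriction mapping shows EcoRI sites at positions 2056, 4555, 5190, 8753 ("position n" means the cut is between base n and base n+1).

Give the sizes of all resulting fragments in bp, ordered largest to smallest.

3563, 2499, 2399, 635 bp

Circular molecule, 4 cuts → 4 fragments:
  4555 − 2056 = 2499 bp
  5190 − 4555 = 635 bp
  8753 − 5190 = 3563 bp
  wrap: 9096 − 8753 + 2056 = 2399 bp
Sorted largest to smallest: 3563, 2499, 2399, 635 bp.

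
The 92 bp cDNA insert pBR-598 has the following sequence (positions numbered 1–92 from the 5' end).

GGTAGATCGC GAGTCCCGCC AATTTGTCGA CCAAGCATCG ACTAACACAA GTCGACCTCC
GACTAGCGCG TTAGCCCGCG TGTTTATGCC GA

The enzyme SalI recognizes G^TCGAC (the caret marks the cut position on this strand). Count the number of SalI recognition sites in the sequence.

2

GTCGAC occurs starting at positions 26, 51.
SalI cuts at 2 sites.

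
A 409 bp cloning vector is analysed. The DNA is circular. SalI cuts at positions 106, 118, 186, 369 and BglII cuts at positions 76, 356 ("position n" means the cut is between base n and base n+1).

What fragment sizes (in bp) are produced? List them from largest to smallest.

Combined cut positions (sorted): 76, 106, 118, 186, 356, 369.
Circular molecule, 6 cuts → 6 fragments:
  106 − 76 = 30 bp
  118 − 106 = 12 bp
  186 − 118 = 68 bp
  356 − 186 = 170 bp
  369 − 356 = 13 bp
  wrap: 409 − 369 + 76 = 116 bp
Sorted largest to smallest: 170, 116, 68, 30, 13, 12 bp.

170, 116, 68, 30, 13, 12 bp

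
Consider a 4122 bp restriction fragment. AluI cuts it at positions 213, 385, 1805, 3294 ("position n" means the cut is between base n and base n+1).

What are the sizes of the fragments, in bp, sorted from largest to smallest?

Linear molecule, 4 cuts → 5 fragments:
  213 − 0 = 213 bp
  385 − 213 = 172 bp
  1805 − 385 = 1420 bp
  3294 − 1805 = 1489 bp
  4122 − 3294 = 828 bp
Sorted largest to smallest: 1489, 1420, 828, 213, 172 bp.

1489, 1420, 828, 213, 172 bp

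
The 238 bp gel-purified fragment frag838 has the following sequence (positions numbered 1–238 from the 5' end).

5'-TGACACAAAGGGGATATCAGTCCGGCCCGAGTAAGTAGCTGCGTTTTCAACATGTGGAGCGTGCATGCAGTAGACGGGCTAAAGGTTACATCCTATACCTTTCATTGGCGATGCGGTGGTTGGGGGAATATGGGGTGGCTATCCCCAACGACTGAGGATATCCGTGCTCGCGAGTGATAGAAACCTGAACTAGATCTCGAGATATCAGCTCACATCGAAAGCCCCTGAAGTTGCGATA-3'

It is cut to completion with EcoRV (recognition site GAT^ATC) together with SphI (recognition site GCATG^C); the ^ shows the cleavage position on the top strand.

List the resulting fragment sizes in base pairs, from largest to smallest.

EcoRV sites (GATATC) start at positions 13, 157, 201.
EcoRV cuts after base 3 of each site, so after positions 15, 159, 203.
The SphI site (GCATGC) starts at position 63.
SphI cuts after base 5 of each site (before the last base), so after position 67.
Combined cut positions: 15, 67, 159, 203.
Linear molecule, 4 cuts → 5 fragments:
  1–15 → 15 bp
  16–67 → 52 bp
  68–159 → 92 bp
  160–203 → 44 bp
  204–238 → 35 bp
Sorted largest to smallest: 92, 52, 44, 35, 15 bp.

92, 52, 44, 35, 15 bp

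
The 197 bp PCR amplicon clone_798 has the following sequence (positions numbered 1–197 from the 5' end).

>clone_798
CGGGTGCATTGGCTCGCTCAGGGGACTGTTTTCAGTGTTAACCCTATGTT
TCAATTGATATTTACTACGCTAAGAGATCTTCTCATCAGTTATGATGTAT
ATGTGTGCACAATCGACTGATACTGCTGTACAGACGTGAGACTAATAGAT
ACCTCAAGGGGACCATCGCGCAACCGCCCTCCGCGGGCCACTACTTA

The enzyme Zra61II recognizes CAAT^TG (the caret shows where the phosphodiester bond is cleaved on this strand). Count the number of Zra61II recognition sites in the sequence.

CAATTG occurs starting at position 52.
Zra61II cuts at 1 site.

1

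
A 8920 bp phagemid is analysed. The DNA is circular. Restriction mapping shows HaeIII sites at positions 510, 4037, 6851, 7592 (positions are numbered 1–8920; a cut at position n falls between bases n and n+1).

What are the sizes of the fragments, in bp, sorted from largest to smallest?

Circular molecule, 4 cuts → 4 fragments:
  4037 − 510 = 3527 bp
  6851 − 4037 = 2814 bp
  7592 − 6851 = 741 bp
  wrap: 8920 − 7592 + 510 = 1838 bp
Sorted largest to smallest: 3527, 2814, 1838, 741 bp.

3527, 2814, 1838, 741 bp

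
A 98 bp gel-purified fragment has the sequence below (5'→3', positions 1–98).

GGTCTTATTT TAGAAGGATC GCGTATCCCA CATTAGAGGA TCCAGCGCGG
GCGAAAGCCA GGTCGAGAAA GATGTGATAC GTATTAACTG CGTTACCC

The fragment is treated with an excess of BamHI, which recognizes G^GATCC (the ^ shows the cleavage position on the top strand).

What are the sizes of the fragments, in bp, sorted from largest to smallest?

60, 38 bp

The BamHI site (GGATCC) starts at position 38.
BamHI cuts after the first base of each site, so after position 38.
Linear molecule, 1 cut → 2 fragments:
  1–38 → 38 bp
  39–98 → 60 bp
Sorted largest to smallest: 60, 38 bp.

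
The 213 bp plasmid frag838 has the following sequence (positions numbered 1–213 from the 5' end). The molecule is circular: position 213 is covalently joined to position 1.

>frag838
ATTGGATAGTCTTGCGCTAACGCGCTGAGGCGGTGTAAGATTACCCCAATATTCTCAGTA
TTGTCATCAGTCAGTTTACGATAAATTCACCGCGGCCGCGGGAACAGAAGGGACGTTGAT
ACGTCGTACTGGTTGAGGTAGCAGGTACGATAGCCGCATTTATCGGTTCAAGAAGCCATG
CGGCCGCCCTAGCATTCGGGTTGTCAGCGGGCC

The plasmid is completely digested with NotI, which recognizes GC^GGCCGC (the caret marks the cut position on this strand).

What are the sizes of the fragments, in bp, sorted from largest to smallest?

125, 88 bp

NotI sites (GCGGCCGC) start at positions 92, 180.
NotI cuts after base 2 of each site, so after positions 93, 181.
Circular molecule, 2 cuts → 2 fragments:
  94–181 → 88 bp
  182–213 then 1–93 → 32 + 93 = 125 bp
Sorted largest to smallest: 125, 88 bp.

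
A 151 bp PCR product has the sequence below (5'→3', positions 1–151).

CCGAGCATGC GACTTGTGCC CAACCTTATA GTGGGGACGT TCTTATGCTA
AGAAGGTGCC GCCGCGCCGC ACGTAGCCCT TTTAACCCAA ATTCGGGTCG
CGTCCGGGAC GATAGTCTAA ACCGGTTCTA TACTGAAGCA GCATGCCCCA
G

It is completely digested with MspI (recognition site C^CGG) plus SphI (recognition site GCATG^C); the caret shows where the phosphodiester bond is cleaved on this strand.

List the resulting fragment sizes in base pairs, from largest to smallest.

MspI sites (CCGG) start at positions 104, 122.
MspI cuts after the first base of each site, so after positions 104, 122.
SphI sites (GCATGC) start at positions 5, 141.
SphI cuts after base 5 of each site (before the last base), so after positions 9, 145.
Combined cut positions: 9, 104, 122, 145.
Linear molecule, 4 cuts → 5 fragments:
  1–9 → 9 bp
  10–104 → 95 bp
  105–122 → 18 bp
  123–145 → 23 bp
  146–151 → 6 bp
Sorted largest to smallest: 95, 23, 18, 9, 6 bp.

95, 23, 18, 9, 6 bp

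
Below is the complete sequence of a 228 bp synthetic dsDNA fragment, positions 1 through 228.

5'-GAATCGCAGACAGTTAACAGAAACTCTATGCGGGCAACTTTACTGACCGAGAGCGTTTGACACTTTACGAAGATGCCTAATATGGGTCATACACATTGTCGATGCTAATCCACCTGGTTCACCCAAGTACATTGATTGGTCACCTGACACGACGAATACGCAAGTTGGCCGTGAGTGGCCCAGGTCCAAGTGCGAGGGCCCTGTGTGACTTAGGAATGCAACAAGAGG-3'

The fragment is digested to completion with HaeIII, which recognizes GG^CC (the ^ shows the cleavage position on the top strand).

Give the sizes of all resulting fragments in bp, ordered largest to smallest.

168, 30, 20, 10 bp

HaeIII sites (GGCC) start at positions 167, 177, 197.
HaeIII cuts after base 2 of each site, so after positions 168, 178, 198.
Linear molecule, 3 cuts → 4 fragments:
  1–168 → 168 bp
  169–178 → 10 bp
  179–198 → 20 bp
  199–228 → 30 bp
Sorted largest to smallest: 168, 30, 20, 10 bp.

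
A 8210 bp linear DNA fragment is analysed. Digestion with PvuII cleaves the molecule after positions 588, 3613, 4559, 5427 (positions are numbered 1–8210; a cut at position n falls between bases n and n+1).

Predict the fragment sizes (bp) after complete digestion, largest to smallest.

3025, 2783, 946, 868, 588 bp

Linear molecule, 4 cuts → 5 fragments:
  588 − 0 = 588 bp
  3613 − 588 = 3025 bp
  4559 − 3613 = 946 bp
  5427 − 4559 = 868 bp
  8210 − 5427 = 2783 bp
Sorted largest to smallest: 3025, 2783, 946, 868, 588 bp.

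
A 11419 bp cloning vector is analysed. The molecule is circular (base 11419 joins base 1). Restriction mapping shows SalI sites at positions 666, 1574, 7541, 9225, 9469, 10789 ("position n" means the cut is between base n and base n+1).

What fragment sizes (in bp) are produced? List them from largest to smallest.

Circular molecule, 6 cuts → 6 fragments:
  1574 − 666 = 908 bp
  7541 − 1574 = 5967 bp
  9225 − 7541 = 1684 bp
  9469 − 9225 = 244 bp
  10789 − 9469 = 1320 bp
  wrap: 11419 − 10789 + 666 = 1296 bp
Sorted largest to smallest: 5967, 1684, 1320, 1296, 908, 244 bp.

5967, 1684, 1320, 1296, 908, 244 bp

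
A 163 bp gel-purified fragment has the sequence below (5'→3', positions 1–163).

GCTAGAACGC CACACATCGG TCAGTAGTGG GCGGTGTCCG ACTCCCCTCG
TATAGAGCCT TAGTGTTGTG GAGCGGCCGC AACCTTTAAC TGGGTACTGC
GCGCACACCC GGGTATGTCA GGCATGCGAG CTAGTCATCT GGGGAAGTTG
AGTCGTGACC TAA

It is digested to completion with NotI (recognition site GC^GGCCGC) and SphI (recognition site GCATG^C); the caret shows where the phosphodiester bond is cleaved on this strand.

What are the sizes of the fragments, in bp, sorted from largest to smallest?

74, 52, 37 bp

The NotI site (GCGGCCGC) starts at position 73.
NotI cuts after base 2 of each site, so after position 74.
The SphI site (GCATGC) starts at position 122.
SphI cuts after base 5 of each site (before the last base), so after position 126.
Combined cut positions: 74, 126.
Linear molecule, 2 cuts → 3 fragments:
  1–74 → 74 bp
  75–126 → 52 bp
  127–163 → 37 bp
Sorted largest to smallest: 74, 52, 37 bp.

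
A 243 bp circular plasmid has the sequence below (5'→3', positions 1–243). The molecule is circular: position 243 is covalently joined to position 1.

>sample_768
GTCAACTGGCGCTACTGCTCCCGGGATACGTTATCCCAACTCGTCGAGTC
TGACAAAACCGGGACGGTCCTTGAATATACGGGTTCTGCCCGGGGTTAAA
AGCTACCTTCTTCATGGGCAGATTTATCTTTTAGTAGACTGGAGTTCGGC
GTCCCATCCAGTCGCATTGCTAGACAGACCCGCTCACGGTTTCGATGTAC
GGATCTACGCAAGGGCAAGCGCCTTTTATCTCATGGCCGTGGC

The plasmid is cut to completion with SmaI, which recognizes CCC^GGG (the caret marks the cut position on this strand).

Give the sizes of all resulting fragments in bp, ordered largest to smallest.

174, 69 bp

SmaI sites (CCCGGG) start at positions 20, 89.
SmaI cuts after base 3 of each site, so after positions 22, 91.
Circular molecule, 2 cuts → 2 fragments:
  23–91 → 69 bp
  92–243 then 1–22 → 152 + 22 = 174 bp
Sorted largest to smallest: 174, 69 bp.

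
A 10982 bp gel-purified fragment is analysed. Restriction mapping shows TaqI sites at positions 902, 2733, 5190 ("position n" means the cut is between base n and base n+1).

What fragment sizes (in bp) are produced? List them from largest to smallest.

5792, 2457, 1831, 902 bp

Linear molecule, 3 cuts → 4 fragments:
  902 − 0 = 902 bp
  2733 − 902 = 1831 bp
  5190 − 2733 = 2457 bp
  10982 − 5190 = 5792 bp
Sorted largest to smallest: 5792, 2457, 1831, 902 bp.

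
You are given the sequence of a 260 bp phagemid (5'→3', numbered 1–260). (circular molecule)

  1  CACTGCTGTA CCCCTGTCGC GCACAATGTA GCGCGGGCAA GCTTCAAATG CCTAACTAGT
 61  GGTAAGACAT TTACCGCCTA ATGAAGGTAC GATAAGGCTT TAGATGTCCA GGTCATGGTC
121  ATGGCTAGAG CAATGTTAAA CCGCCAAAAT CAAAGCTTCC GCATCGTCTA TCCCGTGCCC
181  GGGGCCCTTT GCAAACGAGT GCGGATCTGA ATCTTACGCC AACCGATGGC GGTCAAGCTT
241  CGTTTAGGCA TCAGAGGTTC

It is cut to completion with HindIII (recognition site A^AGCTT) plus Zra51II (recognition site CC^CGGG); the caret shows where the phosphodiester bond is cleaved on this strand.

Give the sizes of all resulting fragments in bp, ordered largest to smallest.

HindIII sites (AAGCTT) start at positions 39, 153, 235.
HindIII cuts after the first base of each site, so after positions 39, 153, 235.
The Zra51II site (CCCGGG) starts at position 178.
Zra51II cuts after base 2 of each site, so after position 179.
Combined cut positions: 39, 153, 179, 235.
Circular molecule, 4 cuts → 4 fragments:
  40–153 → 114 bp
  154–179 → 26 bp
  180–235 → 56 bp
  236–260 then 1–39 → 25 + 39 = 64 bp
Sorted largest to smallest: 114, 64, 56, 26 bp.

114, 64, 56, 26 bp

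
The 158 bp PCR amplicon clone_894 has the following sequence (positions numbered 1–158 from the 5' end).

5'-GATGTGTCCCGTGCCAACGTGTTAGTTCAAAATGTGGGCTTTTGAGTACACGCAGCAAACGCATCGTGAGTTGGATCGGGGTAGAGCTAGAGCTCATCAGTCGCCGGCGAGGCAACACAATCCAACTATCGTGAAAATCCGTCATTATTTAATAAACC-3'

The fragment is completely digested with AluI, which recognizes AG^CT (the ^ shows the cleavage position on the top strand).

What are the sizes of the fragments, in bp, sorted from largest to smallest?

AluI sites (AGCT) start at positions 85, 91.
AluI cuts after base 2 of each site, so after positions 86, 92.
Linear molecule, 2 cuts → 3 fragments:
  1–86 → 86 bp
  87–92 → 6 bp
  93–158 → 66 bp
Sorted largest to smallest: 86, 66, 6 bp.

86, 66, 6 bp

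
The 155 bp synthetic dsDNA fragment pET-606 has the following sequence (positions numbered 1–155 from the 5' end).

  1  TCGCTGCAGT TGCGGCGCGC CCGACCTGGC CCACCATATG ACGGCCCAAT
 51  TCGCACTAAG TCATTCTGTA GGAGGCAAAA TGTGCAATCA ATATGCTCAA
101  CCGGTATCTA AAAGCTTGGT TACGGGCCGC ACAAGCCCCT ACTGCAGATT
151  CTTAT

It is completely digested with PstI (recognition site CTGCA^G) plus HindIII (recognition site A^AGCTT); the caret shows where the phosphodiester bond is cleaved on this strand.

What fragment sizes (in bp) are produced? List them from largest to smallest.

PstI sites (CTGCAG) start at positions 4, 142.
PstI cuts after base 5 of each site (before the last base), so after positions 8, 146.
The HindIII site (AAGCTT) starts at position 112.
HindIII cuts after the first base of each site, so after position 112.
Combined cut positions: 8, 112, 146.
Linear molecule, 3 cuts → 4 fragments:
  1–8 → 8 bp
  9–112 → 104 bp
  113–146 → 34 bp
  147–155 → 9 bp
Sorted largest to smallest: 104, 34, 9, 8 bp.

104, 34, 9, 8 bp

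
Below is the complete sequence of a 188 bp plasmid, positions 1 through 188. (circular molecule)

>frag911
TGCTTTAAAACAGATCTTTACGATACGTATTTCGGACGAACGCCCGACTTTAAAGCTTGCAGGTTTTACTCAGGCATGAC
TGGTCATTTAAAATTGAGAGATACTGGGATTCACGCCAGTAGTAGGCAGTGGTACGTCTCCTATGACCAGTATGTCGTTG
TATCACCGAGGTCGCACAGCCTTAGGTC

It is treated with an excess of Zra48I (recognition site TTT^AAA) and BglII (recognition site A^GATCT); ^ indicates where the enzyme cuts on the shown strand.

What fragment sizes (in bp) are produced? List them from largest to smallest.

105, 39, 38, 6 bp

Zra48I sites (TTTAAA) start at positions 4, 49, 87.
Zra48I cuts after base 3 of each site, so after positions 6, 51, 89.
The BglII site (AGATCT) starts at position 12.
BglII cuts after the first base of each site, so after position 12.
Combined cut positions: 6, 12, 51, 89.
Circular molecule, 4 cuts → 4 fragments:
  7–12 → 6 bp
  13–51 → 39 bp
  52–89 → 38 bp
  90–188 then 1–6 → 99 + 6 = 105 bp
Sorted largest to smallest: 105, 39, 38, 6 bp.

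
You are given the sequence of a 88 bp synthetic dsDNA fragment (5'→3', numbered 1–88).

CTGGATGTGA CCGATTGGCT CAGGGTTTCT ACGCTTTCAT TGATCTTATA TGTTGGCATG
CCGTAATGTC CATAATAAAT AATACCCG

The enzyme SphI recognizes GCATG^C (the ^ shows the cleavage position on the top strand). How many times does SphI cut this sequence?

1

GCATGC occurs starting at position 56.
SphI cuts at 1 site.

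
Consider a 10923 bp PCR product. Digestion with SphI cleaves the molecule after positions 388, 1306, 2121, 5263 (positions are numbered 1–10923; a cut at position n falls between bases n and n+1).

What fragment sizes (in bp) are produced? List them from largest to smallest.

Linear molecule, 4 cuts → 5 fragments:
  388 − 0 = 388 bp
  1306 − 388 = 918 bp
  2121 − 1306 = 815 bp
  5263 − 2121 = 3142 bp
  10923 − 5263 = 5660 bp
Sorted largest to smallest: 5660, 3142, 918, 815, 388 bp.

5660, 3142, 918, 815, 388 bp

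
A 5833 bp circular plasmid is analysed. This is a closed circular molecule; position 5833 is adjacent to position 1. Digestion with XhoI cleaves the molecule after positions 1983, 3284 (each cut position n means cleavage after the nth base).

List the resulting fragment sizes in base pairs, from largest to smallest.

Circular molecule, 2 cuts → 2 fragments:
  3284 − 1983 = 1301 bp
  wrap: 5833 − 3284 + 1983 = 4532 bp
Sorted largest to smallest: 4532, 1301 bp.

4532, 1301 bp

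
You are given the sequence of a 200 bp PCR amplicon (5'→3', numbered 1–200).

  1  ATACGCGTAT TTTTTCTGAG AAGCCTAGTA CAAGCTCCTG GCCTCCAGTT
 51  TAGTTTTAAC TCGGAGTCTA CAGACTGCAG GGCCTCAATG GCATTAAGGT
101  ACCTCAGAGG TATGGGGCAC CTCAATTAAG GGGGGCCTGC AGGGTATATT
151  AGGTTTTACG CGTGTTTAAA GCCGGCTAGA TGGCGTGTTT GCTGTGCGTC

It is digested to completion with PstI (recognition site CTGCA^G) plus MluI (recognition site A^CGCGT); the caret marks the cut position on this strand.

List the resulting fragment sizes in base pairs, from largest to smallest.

PstI sites (CTGCAG) start at positions 75, 137.
PstI cuts after base 5 of each site (before the last base), so after positions 79, 141.
MluI sites (ACGCGT) start at positions 3, 158.
MluI cuts after the first base of each site, so after positions 3, 158.
Combined cut positions: 3, 79, 141, 158.
Linear molecule, 4 cuts → 5 fragments:
  1–3 → 3 bp
  4–79 → 76 bp
  80–141 → 62 bp
  142–158 → 17 bp
  159–200 → 42 bp
Sorted largest to smallest: 76, 62, 42, 17, 3 bp.

76, 62, 42, 17, 3 bp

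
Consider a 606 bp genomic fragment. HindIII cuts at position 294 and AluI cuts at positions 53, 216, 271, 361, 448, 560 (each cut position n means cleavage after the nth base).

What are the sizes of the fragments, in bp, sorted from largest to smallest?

Combined cut positions (sorted): 53, 216, 271, 294, 361, 448, 560.
Linear molecule, 7 cuts → 8 fragments:
  53 − 0 = 53 bp
  216 − 53 = 163 bp
  271 − 216 = 55 bp
  294 − 271 = 23 bp
  361 − 294 = 67 bp
  448 − 361 = 87 bp
  560 − 448 = 112 bp
  606 − 560 = 46 bp
Sorted largest to smallest: 163, 112, 87, 67, 55, 53, 46, 23 bp.

163, 112, 87, 67, 55, 53, 46, 23 bp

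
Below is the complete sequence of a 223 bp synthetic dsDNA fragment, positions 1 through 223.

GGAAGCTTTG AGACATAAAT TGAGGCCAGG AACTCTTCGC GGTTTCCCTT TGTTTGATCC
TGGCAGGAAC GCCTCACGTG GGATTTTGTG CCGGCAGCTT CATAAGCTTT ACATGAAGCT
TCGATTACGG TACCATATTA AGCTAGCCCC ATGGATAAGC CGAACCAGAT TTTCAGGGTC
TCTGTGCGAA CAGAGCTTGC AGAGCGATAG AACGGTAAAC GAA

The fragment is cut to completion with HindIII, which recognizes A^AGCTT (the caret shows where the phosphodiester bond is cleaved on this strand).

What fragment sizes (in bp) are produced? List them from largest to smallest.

107, 101, 12, 3 bp

HindIII sites (AAGCTT) start at positions 3, 104, 116.
HindIII cuts after the first base of each site, so after positions 3, 104, 116.
Linear molecule, 3 cuts → 4 fragments:
  1–3 → 3 bp
  4–104 → 101 bp
  105–116 → 12 bp
  117–223 → 107 bp
Sorted largest to smallest: 107, 101, 12, 3 bp.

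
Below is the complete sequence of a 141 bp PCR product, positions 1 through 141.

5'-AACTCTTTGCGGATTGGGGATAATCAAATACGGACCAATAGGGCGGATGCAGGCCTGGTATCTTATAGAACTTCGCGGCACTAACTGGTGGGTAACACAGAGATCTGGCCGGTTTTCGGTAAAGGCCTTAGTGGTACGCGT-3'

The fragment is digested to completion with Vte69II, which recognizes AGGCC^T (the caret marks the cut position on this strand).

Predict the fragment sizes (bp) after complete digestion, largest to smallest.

72, 55, 14 bp

Vte69II sites (AGGCCT) start at positions 51, 123.
Vte69II cuts after base 5 of each site (before the last base), so after positions 55, 127.
Linear molecule, 2 cuts → 3 fragments:
  1–55 → 55 bp
  56–127 → 72 bp
  128–141 → 14 bp
Sorted largest to smallest: 72, 55, 14 bp.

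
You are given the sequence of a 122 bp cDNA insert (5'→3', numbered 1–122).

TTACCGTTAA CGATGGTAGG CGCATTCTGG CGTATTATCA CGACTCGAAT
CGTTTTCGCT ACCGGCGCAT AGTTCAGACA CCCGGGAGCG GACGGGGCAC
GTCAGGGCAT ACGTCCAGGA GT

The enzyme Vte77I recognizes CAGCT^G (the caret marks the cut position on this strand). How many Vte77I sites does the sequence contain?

No occurrence of CAGCTG is present in the sequence.
Vte77I does not cut: 0 sites.

0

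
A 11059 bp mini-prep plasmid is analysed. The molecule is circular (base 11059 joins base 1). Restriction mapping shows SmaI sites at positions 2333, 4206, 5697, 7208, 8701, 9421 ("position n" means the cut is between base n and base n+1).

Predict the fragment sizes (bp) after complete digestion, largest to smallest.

Circular molecule, 6 cuts → 6 fragments:
  4206 − 2333 = 1873 bp
  5697 − 4206 = 1491 bp
  7208 − 5697 = 1511 bp
  8701 − 7208 = 1493 bp
  9421 − 8701 = 720 bp
  wrap: 11059 − 9421 + 2333 = 3971 bp
Sorted largest to smallest: 3971, 1873, 1511, 1493, 1491, 720 bp.

3971, 1873, 1511, 1493, 1491, 720 bp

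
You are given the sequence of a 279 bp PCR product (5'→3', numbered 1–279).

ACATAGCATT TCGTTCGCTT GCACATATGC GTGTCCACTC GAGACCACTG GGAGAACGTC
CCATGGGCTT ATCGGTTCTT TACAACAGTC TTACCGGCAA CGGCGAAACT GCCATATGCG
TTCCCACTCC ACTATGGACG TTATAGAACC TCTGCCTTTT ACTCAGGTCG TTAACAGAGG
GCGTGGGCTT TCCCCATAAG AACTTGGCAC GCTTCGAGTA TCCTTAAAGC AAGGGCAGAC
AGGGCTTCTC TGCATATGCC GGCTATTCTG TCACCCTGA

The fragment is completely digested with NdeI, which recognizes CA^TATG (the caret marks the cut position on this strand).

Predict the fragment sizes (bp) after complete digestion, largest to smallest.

NdeI sites (CATATG) start at positions 24, 113, 253.
NdeI cuts after base 2 of each site, so after positions 25, 114, 254.
Linear molecule, 3 cuts → 4 fragments:
  1–25 → 25 bp
  26–114 → 89 bp
  115–254 → 140 bp
  255–279 → 25 bp
Sorted largest to smallest: 140, 89, 25, 25 bp.

140, 89, 25, 25 bp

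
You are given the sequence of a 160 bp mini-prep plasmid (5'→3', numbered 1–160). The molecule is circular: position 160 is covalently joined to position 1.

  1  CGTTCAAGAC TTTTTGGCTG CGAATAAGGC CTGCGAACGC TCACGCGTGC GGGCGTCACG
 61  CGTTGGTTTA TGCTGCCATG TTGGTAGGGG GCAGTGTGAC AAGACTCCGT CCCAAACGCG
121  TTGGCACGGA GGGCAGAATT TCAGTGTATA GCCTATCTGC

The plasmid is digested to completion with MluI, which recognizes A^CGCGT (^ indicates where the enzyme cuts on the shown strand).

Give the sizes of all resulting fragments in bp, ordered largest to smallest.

87, 58, 15 bp

MluI sites (ACGCGT) start at positions 43, 58, 116.
MluI cuts after the first base of each site, so after positions 43, 58, 116.
Circular molecule, 3 cuts → 3 fragments:
  44–58 → 15 bp
  59–116 → 58 bp
  117–160 then 1–43 → 44 + 43 = 87 bp
Sorted largest to smallest: 87, 58, 15 bp.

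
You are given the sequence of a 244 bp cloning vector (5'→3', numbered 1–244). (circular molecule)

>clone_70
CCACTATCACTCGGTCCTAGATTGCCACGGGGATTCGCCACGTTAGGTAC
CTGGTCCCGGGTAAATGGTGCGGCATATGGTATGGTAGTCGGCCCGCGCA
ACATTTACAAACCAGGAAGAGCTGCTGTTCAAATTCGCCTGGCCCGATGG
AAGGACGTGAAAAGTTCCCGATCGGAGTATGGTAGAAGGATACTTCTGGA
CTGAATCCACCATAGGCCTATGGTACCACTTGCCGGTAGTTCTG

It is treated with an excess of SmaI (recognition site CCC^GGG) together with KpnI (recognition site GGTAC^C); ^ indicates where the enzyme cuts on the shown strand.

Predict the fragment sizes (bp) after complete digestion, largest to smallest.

The SmaI site (CCCGGG) starts at position 56.
SmaI cuts after base 3 of each site, so after position 58.
KpnI sites (GGTACC) start at positions 46, 222.
KpnI cuts after base 5 of each site (before the last base), so after positions 50, 226.
Combined cut positions: 50, 58, 226.
Circular molecule, 3 cuts → 3 fragments:
  51–58 → 8 bp
  59–226 → 168 bp
  227–244 then 1–50 → 18 + 50 = 68 bp
Sorted largest to smallest: 168, 68, 8 bp.

168, 68, 8 bp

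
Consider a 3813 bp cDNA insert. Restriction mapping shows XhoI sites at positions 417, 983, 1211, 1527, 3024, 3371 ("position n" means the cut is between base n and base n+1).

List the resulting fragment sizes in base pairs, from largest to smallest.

1497, 566, 442, 417, 347, 316, 228 bp

Linear molecule, 6 cuts → 7 fragments:
  417 − 0 = 417 bp
  983 − 417 = 566 bp
  1211 − 983 = 228 bp
  1527 − 1211 = 316 bp
  3024 − 1527 = 1497 bp
  3371 − 3024 = 347 bp
  3813 − 3371 = 442 bp
Sorted largest to smallest: 1497, 566, 442, 417, 347, 316, 228 bp.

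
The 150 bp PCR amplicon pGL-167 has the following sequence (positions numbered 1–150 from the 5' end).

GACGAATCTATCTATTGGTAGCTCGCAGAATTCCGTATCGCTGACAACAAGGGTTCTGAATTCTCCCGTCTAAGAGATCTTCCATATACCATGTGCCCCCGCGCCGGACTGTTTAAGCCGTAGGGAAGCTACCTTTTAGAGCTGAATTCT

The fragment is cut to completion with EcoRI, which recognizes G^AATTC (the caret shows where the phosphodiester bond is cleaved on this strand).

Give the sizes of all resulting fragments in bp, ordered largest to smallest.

86, 30, 28, 6 bp

EcoRI sites (GAATTC) start at positions 28, 58, 144.
EcoRI cuts after the first base of each site, so after positions 28, 58, 144.
Linear molecule, 3 cuts → 4 fragments:
  1–28 → 28 bp
  29–58 → 30 bp
  59–144 → 86 bp
  145–150 → 6 bp
Sorted largest to smallest: 86, 30, 28, 6 bp.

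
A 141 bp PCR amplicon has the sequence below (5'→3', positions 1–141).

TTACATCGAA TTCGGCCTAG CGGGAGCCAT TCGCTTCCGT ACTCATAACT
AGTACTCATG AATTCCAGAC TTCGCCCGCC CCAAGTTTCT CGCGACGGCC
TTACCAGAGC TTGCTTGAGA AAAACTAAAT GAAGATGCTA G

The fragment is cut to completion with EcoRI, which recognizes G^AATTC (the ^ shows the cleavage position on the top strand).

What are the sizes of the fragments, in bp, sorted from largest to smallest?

EcoRI sites (GAATTC) start at positions 8, 60.
EcoRI cuts after the first base of each site, so after positions 8, 60.
Linear molecule, 2 cuts → 3 fragments:
  1–8 → 8 bp
  9–60 → 52 bp
  61–141 → 81 bp
Sorted largest to smallest: 81, 52, 8 bp.

81, 52, 8 bp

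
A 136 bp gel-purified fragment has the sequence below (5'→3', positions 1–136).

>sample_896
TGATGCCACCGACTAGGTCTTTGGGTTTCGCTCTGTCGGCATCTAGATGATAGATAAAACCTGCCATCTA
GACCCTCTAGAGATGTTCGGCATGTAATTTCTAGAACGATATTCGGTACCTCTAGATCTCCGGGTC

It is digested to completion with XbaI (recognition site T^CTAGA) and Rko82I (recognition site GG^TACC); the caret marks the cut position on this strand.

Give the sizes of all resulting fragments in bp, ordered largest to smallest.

XbaI sites (TCTAGA) start at positions 42, 67, 76, 100, 121.
XbaI cuts after the first base of each site, so after positions 42, 67, 76, 100, 121.
The Rko82I site (GGTACC) starts at position 115.
Rko82I cuts after base 2 of each site, so after position 116.
Combined cut positions: 42, 67, 76, 100, 116, 121.
Linear molecule, 6 cuts → 7 fragments:
  1–42 → 42 bp
  43–67 → 25 bp
  68–76 → 9 bp
  77–100 → 24 bp
  101–116 → 16 bp
  117–121 → 5 bp
  122–136 → 15 bp
Sorted largest to smallest: 42, 25, 24, 16, 15, 9, 5 bp.

42, 25, 24, 16, 15, 9, 5 bp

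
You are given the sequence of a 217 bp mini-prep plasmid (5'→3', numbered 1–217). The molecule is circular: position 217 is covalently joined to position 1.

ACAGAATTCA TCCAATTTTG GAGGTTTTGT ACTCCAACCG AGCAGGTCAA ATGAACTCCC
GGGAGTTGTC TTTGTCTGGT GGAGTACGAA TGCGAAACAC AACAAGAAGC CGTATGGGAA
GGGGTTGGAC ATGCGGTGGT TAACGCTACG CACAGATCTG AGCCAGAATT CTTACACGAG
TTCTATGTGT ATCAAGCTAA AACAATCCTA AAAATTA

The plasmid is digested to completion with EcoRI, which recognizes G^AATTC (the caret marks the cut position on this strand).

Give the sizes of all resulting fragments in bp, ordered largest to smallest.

EcoRI sites (GAATTC) start at positions 4, 166.
EcoRI cuts after the first base of each site, so after positions 4, 166.
Circular molecule, 2 cuts → 2 fragments:
  5–166 → 162 bp
  167–217 then 1–4 → 51 + 4 = 55 bp
Sorted largest to smallest: 162, 55 bp.

162, 55 bp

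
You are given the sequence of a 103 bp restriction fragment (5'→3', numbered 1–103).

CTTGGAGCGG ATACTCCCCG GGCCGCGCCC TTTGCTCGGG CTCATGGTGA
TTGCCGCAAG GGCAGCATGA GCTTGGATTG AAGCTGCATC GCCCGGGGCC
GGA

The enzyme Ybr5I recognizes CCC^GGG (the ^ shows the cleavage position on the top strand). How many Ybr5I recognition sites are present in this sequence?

2

CCCGGG occurs starting at positions 17, 92.
Ybr5I cuts at 2 sites.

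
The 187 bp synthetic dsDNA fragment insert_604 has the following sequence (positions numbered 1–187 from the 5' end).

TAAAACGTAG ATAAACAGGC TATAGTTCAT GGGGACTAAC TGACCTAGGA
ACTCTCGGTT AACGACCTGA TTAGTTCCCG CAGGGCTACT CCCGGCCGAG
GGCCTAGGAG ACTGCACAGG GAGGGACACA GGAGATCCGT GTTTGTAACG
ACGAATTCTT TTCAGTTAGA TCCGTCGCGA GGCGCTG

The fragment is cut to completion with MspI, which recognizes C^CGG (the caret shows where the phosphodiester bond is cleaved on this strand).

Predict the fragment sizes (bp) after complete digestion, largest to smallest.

95, 92 bp

The MspI site (CCGG) starts at position 92.
MspI cuts after the first base of each site, so after position 92.
Linear molecule, 1 cut → 2 fragments:
  1–92 → 92 bp
  93–187 → 95 bp
Sorted largest to smallest: 95, 92 bp.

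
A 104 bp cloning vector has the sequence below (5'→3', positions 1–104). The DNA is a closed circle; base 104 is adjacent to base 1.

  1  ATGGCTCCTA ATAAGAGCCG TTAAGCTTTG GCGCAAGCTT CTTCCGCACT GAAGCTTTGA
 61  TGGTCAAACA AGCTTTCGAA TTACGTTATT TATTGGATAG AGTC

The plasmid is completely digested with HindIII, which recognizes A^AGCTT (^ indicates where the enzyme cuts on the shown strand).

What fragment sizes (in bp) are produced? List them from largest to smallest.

57, 18, 17, 12 bp

HindIII sites (AAGCTT) start at positions 23, 35, 52, 70.
HindIII cuts after the first base of each site, so after positions 23, 35, 52, 70.
Circular molecule, 4 cuts → 4 fragments:
  24–35 → 12 bp
  36–52 → 17 bp
  53–70 → 18 bp
  71–104 then 1–23 → 34 + 23 = 57 bp
Sorted largest to smallest: 57, 18, 17, 12 bp.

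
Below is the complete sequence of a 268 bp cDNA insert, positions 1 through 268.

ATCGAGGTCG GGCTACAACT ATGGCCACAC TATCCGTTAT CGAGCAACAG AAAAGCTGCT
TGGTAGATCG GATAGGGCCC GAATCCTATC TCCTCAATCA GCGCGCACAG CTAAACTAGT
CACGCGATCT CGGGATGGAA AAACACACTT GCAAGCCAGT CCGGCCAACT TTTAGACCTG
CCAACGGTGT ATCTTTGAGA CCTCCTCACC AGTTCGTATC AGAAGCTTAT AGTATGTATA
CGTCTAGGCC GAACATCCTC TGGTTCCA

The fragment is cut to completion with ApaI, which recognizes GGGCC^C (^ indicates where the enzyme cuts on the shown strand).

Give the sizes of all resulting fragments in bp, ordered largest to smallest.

The ApaI site (GGGCCC) starts at position 75.
ApaI cuts after base 5 of each site (before the last base), so after position 79.
Linear molecule, 1 cut → 2 fragments:
  1–79 → 79 bp
  80–268 → 189 bp
Sorted largest to smallest: 189, 79 bp.

189, 79 bp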